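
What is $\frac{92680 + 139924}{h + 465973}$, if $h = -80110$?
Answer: $\frac{232604}{385863} \approx 0.60281$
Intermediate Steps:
$\frac{92680 + 139924}{h + 465973} = \frac{92680 + 139924}{-80110 + 465973} = \frac{232604}{385863}$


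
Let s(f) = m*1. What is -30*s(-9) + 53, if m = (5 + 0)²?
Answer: -697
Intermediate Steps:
m = 25 (m = 5² = 25)
s(f) = 25 (s(f) = 25*1 = 25)
-30*s(-9) + 53 = -30*25 + 53 = -750 + 53 = -697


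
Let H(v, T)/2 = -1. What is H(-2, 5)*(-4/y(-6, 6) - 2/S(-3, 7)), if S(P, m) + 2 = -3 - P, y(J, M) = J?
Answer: -10/3 ≈ -3.3333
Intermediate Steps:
S(P, m) = -5 - P (S(P, m) = -2 + (-3 - P) = -5 - P)
H(v, T) = -2 (H(v, T) = 2*(-1) = -2)
H(-2, 5)*(-4/y(-6, 6) - 2/S(-3, 7)) = -2*(-4/(-6) - 2/(-5 - 1*(-3))) = -2*(-4*(-⅙) - 2/(-5 + 3)) = -2*(⅔ - 2/(-2)) = -2*(⅔ - 2*(-½)) = -2*(⅔ + 1) = -2*5/3 = -10/3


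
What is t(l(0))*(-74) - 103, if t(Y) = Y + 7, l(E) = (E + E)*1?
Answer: -621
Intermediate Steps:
l(E) = 2*E (l(E) = (2*E)*1 = 2*E)
t(Y) = 7 + Y
t(l(0))*(-74) - 103 = (7 + 2*0)*(-74) - 103 = (7 + 0)*(-74) - 103 = 7*(-74) - 103 = -518 - 103 = -621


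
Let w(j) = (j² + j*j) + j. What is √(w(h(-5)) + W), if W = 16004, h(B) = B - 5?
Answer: √16194 ≈ 127.26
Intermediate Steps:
h(B) = -5 + B
w(j) = j + 2*j² (w(j) = (j² + j²) + j = 2*j² + j = j + 2*j²)
√(w(h(-5)) + W) = √((-5 - 5)*(1 + 2*(-5 - 5)) + 16004) = √(-10*(1 + 2*(-10)) + 16004) = √(-10*(1 - 20) + 16004) = √(-10*(-19) + 16004) = √(190 + 16004) = √16194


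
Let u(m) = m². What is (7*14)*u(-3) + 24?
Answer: 906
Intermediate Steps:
(7*14)*u(-3) + 24 = (7*14)*(-3)² + 24 = 98*9 + 24 = 882 + 24 = 906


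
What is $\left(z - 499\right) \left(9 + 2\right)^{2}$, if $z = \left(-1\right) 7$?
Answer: $-61226$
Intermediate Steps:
$z = -7$
$\left(z - 499\right) \left(9 + 2\right)^{2} = \left(-7 - 499\right) \left(9 + 2\right)^{2} = - 506 \cdot 11^{2} = \left(-506\right) 121 = -61226$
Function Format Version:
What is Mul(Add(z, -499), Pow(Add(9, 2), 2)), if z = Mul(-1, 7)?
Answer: -61226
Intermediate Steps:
z = -7
Mul(Add(z, -499), Pow(Add(9, 2), 2)) = Mul(Add(-7, -499), Pow(Add(9, 2), 2)) = Mul(-506, Pow(11, 2)) = Mul(-506, 121) = -61226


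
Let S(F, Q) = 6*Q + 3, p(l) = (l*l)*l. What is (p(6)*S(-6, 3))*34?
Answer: 154224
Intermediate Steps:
p(l) = l³ (p(l) = l²*l = l³)
S(F, Q) = 3 + 6*Q
(p(6)*S(-6, 3))*34 = (6³*(3 + 6*3))*34 = (216*(3 + 18))*34 = (216*21)*34 = 4536*34 = 154224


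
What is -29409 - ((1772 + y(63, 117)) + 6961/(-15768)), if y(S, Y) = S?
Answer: -492648431/15768 ≈ -31244.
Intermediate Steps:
-29409 - ((1772 + y(63, 117)) + 6961/(-15768)) = -29409 - ((1772 + 63) + 6961/(-15768)) = -29409 - (1835 + 6961*(-1/15768)) = -29409 - (1835 - 6961/15768) = -29409 - 1*28927319/15768 = -29409 - 28927319/15768 = -492648431/15768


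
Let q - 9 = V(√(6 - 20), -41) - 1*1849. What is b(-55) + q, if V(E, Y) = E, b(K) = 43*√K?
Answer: -1840 + I*√14 + 43*I*√55 ≈ -1840.0 + 322.64*I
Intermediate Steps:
q = -1840 + I*√14 (q = 9 + (√(6 - 20) - 1*1849) = 9 + (√(-14) - 1849) = 9 + (I*√14 - 1849) = 9 + (-1849 + I*√14) = -1840 + I*√14 ≈ -1840.0 + 3.7417*I)
b(-55) + q = 43*√(-55) + (-1840 + I*√14) = 43*(I*√55) + (-1840 + I*√14) = 43*I*√55 + (-1840 + I*√14) = -1840 + I*√14 + 43*I*√55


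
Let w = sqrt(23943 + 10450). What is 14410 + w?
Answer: 14410 + sqrt(34393) ≈ 14595.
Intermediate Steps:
w = sqrt(34393) ≈ 185.45
14410 + w = 14410 + sqrt(34393)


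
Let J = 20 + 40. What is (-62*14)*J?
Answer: -52080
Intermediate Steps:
J = 60
(-62*14)*J = -62*14*60 = -31*28*60 = -868*60 = -52080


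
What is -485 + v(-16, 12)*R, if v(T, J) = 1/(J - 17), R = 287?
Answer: -2712/5 ≈ -542.40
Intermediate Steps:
v(T, J) = 1/(-17 + J)
-485 + v(-16, 12)*R = -485 + 287/(-17 + 12) = -485 + 287/(-5) = -485 - ⅕*287 = -485 - 287/5 = -2712/5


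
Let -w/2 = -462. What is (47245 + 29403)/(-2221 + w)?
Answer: -76648/1297 ≈ -59.096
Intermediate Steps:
w = 924 (w = -2*(-462) = 924)
(47245 + 29403)/(-2221 + w) = (47245 + 29403)/(-2221 + 924) = 76648/(-1297) = 76648*(-1/1297) = -76648/1297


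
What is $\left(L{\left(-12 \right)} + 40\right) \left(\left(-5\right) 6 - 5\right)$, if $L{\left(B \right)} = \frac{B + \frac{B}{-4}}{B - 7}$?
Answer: $- \frac{26915}{19} \approx -1416.6$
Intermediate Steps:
$L{\left(B \right)} = \frac{3 B}{4 \left(-7 + B\right)}$ ($L{\left(B \right)} = \frac{B + B \left(- \frac{1}{4}\right)}{-7 + B} = \frac{B - \frac{B}{4}}{-7 + B} = \frac{\frac{3}{4} B}{-7 + B} = \frac{3 B}{4 \left(-7 + B\right)}$)
$\left(L{\left(-12 \right)} + 40\right) \left(\left(-5\right) 6 - 5\right) = \left(\frac{3}{4} \left(-12\right) \frac{1}{-7 - 12} + 40\right) \left(\left(-5\right) 6 - 5\right) = \left(\frac{3}{4} \left(-12\right) \frac{1}{-19} + 40\right) \left(-30 - 5\right) = \left(\frac{3}{4} \left(-12\right) \left(- \frac{1}{19}\right) + 40\right) \left(-35\right) = \left(\frac{9}{19} + 40\right) \left(-35\right) = \frac{769}{19} \left(-35\right) = - \frac{26915}{19}$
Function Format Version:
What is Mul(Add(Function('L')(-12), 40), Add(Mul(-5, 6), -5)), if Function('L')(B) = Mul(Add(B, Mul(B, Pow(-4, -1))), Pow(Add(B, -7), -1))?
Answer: Rational(-26915, 19) ≈ -1416.6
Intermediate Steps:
Function('L')(B) = Mul(Rational(3, 4), B, Pow(Add(-7, B), -1)) (Function('L')(B) = Mul(Add(B, Mul(B, Rational(-1, 4))), Pow(Add(-7, B), -1)) = Mul(Add(B, Mul(Rational(-1, 4), B)), Pow(Add(-7, B), -1)) = Mul(Mul(Rational(3, 4), B), Pow(Add(-7, B), -1)) = Mul(Rational(3, 4), B, Pow(Add(-7, B), -1)))
Mul(Add(Function('L')(-12), 40), Add(Mul(-5, 6), -5)) = Mul(Add(Mul(Rational(3, 4), -12, Pow(Add(-7, -12), -1)), 40), Add(Mul(-5, 6), -5)) = Mul(Add(Mul(Rational(3, 4), -12, Pow(-19, -1)), 40), Add(-30, -5)) = Mul(Add(Mul(Rational(3, 4), -12, Rational(-1, 19)), 40), -35) = Mul(Add(Rational(9, 19), 40), -35) = Mul(Rational(769, 19), -35) = Rational(-26915, 19)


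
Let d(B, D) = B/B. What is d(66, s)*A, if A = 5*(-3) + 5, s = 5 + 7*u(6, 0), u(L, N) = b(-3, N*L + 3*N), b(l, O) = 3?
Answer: -10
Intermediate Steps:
u(L, N) = 3
s = 26 (s = 5 + 7*3 = 5 + 21 = 26)
d(B, D) = 1
A = -10 (A = -15 + 5 = -10)
d(66, s)*A = 1*(-10) = -10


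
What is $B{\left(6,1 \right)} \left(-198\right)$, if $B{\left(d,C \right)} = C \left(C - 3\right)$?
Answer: $396$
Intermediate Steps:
$B{\left(d,C \right)} = C \left(-3 + C\right)$
$B{\left(6,1 \right)} \left(-198\right) = 1 \left(-3 + 1\right) \left(-198\right) = 1 \left(-2\right) \left(-198\right) = \left(-2\right) \left(-198\right) = 396$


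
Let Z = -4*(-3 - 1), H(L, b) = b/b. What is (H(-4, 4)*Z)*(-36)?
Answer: -576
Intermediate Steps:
H(L, b) = 1
Z = 16 (Z = -4*(-4) = 16)
(H(-4, 4)*Z)*(-36) = (1*16)*(-36) = 16*(-36) = -576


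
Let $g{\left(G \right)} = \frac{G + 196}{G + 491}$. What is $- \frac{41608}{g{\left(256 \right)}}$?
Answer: $- \frac{7770294}{113} \approx -68764.0$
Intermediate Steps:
$g{\left(G \right)} = \frac{196 + G}{491 + G}$
$- \frac{41608}{g{\left(256 \right)}} = - \frac{41608}{\frac{1}{491 + 256} \left(196 + 256\right)} = - \frac{41608}{\frac{1}{747} \cdot 452} = - \frac{41608}{\frac{452}{747}} = \left(-41608\right) \frac{747}{452} = - \frac{7770294}{113}$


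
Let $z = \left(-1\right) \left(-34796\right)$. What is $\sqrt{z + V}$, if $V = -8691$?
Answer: $\sqrt{26105} \approx 161.57$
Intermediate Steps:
$z = 34796$
$\sqrt{z + V} = \sqrt{34796 - 8691} = \sqrt{26105}$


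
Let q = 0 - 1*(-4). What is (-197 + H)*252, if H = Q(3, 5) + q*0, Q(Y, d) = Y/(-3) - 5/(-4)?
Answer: -49581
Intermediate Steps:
Q(Y, d) = 5/4 - Y/3 (Q(Y, d) = Y*(-⅓) - 5*(-¼) = -Y/3 + 5/4 = 5/4 - Y/3)
q = 4 (q = 0 + 4 = 4)
H = ¼ (H = (5/4 - ⅓*3) + 4*0 = (5/4 - 1) + 0 = ¼ + 0 = ¼ ≈ 0.25000)
(-197 + H)*252 = (-197 + ¼)*252 = -787/4*252 = -49581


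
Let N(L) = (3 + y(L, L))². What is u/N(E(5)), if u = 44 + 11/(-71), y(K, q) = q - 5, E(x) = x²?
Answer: 3113/37559 ≈ 0.082883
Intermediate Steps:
y(K, q) = -5 + q
N(L) = (-2 + L)² (N(L) = (3 + (-5 + L))² = (-2 + L)²)
u = 3113/71 (u = 44 - 1/71*11 = 44 - 11/71 = 3113/71 ≈ 43.845)
u/N(E(5)) = 3113/(71*((-2 + 5²)²)) = 3113/(71*((-2 + 25)²)) = 3113/(71*(23²)) = (3113/71)/529 = (3113/71)*(1/529) = 3113/37559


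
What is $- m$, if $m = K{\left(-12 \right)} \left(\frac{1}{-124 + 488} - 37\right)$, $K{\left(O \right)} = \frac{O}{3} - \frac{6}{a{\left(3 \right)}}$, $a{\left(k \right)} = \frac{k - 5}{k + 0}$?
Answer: $\frac{67335}{364} \approx 184.99$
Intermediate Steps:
$a{\left(k \right)} = \frac{-5 + k}{k}$
$K{\left(O \right)} = 9 + \frac{O}{3}$ ($K{\left(O \right)} = \frac{O}{3} - \frac{6}{\frac{1}{3} \left(-5 + 3\right)} = O \frac{1}{3} - \frac{6}{\frac{1}{3} \left(-2\right)} = \frac{O}{3} - \frac{6}{- \frac{2}{3}} = \frac{O}{3} - -9 = \frac{O}{3} + 9 = 9 + \frac{O}{3}$)
$m = - \frac{67335}{364}$ ($m = \left(9 + \frac{1}{3} \left(-12\right)\right) \left(\frac{1}{-124 + 488} - 37\right) = \left(9 - 4\right) \left(\frac{1}{364} - 37\right) = 5 \left(\frac{1}{364} - 37\right) = 5 \left(- \frac{13467}{364}\right) = - \frac{67335}{364} \approx -184.99$)
$- m = \left(-1\right) \left(- \frac{67335}{364}\right) = \frac{67335}{364}$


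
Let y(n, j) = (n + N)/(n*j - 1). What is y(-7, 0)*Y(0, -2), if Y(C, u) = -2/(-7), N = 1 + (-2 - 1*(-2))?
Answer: 12/7 ≈ 1.7143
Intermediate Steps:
N = 1 (N = 1 + (-2 + 2) = 1 + 0 = 1)
Y(C, u) = 2/7 (Y(C, u) = -2*(-⅐) = 2/7)
y(n, j) = (1 + n)/(-1 + j*n) (y(n, j) = (n + 1)/(n*j - 1) = (1 + n)/(j*n - 1) = (1 + n)/(-1 + j*n))
y(-7, 0)*Y(0, -2) = ((1 - 7)/(-1 + 0*(-7)))*(2/7) = (-6/(-1 + 0))*(2/7) = (-6/(-1))*(2/7) = -1*(-6)*(2/7) = 6*(2/7) = 12/7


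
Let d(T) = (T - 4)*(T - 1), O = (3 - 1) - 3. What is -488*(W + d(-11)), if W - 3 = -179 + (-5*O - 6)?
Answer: -1464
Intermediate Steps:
O = -1 (O = 2 - 3 = -1)
W = -177 (W = 3 + (-179 + (-5*(-1) - 6)) = 3 + (-179 + (5 - 6)) = 3 + (-179 - 1) = 3 - 180 = -177)
d(T) = (-1 + T)*(-4 + T) (d(T) = (-4 + T)*(-1 + T) = (-1 + T)*(-4 + T))
-488*(W + d(-11)) = -488*(-177 + (4 + (-11)² - 5*(-11))) = -488*(-177 + (4 + 121 + 55)) = -488*(-177 + 180) = -488*3 = -1464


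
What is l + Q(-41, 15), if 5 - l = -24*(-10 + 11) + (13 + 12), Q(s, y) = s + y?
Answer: -22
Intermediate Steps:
l = 4 (l = 5 - (-24*(-10 + 11) + (13 + 12)) = 5 - (-24*1 + 25) = 5 - (-24 + 25) = 5 - 1*1 = 5 - 1 = 4)
l + Q(-41, 15) = 4 + (-41 + 15) = 4 - 26 = -22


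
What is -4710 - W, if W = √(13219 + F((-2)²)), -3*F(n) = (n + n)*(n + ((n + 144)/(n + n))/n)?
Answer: -4710 - 2*√3299 ≈ -4824.9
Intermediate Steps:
F(n) = -2*n*(n + (144 + n)/(2*n²))/3 (F(n) = -(n + n)*(n + ((n + 144)/(n + n))/n)/3 = -2*n*(n + ((144 + n)/((2*n)))/n)/3 = -2*n*(n + ((144 + n)*(1/(2*n)))/n)/3 = -2*n*(n + ((144 + n)/(2*n))/n)/3 = -2*n*(n + (144 + n)/(2*n²))/3)
W = 2*√3299 (W = √(13219 + (-144 - 1*(-2)² - 2*((-2)²)³)/(3*((-2)²))) = √(13219 + (⅓)*(-144 - 1*4 - 2*4³)/4) = √(13219 + (⅓)*(¼)*(-144 - 4 - 2*64)) = √(13219 + (⅓)*(¼)*(-144 - 4 - 128)) = √(13219 + (⅓)*(¼)*(-276)) = √(13219 - 23) = √13196 = 2*√3299 ≈ 114.87)
-4710 - W = -4710 - 2*√3299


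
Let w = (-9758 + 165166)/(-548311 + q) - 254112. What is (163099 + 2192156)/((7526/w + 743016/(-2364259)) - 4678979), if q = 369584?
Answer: -126450285943462801389720/251207735874907034095591 ≈ -0.50337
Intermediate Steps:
w = -45416830832/178727 (w = (-9758 + 165166)/(-548311 + 369584) - 254112 = 155408/(-178727) - 254112 = 155408*(-1/178727) - 254112 = -155408/178727 - 254112 = -45416830832/178727 ≈ -2.5411e+5)
(163099 + 2192156)/((7526/w + 743016/(-2364259)) - 4678979) = (163099 + 2192156)/((7526/(-45416830832/178727) + 743016/(-2364259)) - 4678979) = 2355255/((7526*(-178727/45416830832) + 743016*(-1/2364259)) - 4678979) = 2355255/((-672549701/22708415416 - 743016/2364259) - 4678979) = 2355255/(-18462797672271215/53688575523016744 - 4678979) = 2355255/(-251207735874907034095591/53688575523016744) = 2355255*(-53688575523016744/251207735874907034095591) = -126450285943462801389720/251207735874907034095591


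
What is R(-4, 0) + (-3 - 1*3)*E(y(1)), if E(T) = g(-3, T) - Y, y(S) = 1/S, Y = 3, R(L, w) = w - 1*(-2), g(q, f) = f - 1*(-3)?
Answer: -4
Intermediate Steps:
g(q, f) = 3 + f (g(q, f) = f + 3 = 3 + f)
R(L, w) = 2 + w (R(L, w) = w + 2 = 2 + w)
y(S) = 1/S
E(T) = T (E(T) = (3 + T) - 1*3 = (3 + T) - 3 = T)
R(-4, 0) + (-3 - 1*3)*E(y(1)) = (2 + 0) + (-3 - 1*3)/1 = 2 + (-3 - 3)*1 = 2 - 6*1 = 2 - 6 = -4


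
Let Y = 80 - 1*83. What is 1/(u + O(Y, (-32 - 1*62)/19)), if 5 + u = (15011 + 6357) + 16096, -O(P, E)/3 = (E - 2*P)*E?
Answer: 361/13528339 ≈ 2.6685e-5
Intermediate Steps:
Y = -3 (Y = 80 - 83 = -3)
O(P, E) = -3*E*(E - 2*P) (O(P, E) = -3*(E - 2*P)*E = -3*E*(E - 2*P))
u = 37459 (u = -5 + ((15011 + 6357) + 16096) = -5 + (21368 + 16096) = -5 + 37464 = 37459)
1/(u + O(Y, (-32 - 1*62)/19)) = 1/(37459 + 3*((-32 - 1*62)/19)*(-(-32 - 1*62)/19 + 2*(-3))) = 1/(37459 + 3*((-32 - 62)*(1/19))*(-(-32 - 62)/19 - 6)) = 1/(37459 + 3*(-94*1/19)*(-(-94)/19 - 6)) = 1/(37459 + 3*(-94/19)*(-1*(-94/19) - 6)) = 1/(37459 + 3*(-94/19)*(94/19 - 6)) = 1/(37459 + 3*(-94/19)*(-20/19)) = 1/(37459 + 5640/361) = 1/(13528339/361) = 361/13528339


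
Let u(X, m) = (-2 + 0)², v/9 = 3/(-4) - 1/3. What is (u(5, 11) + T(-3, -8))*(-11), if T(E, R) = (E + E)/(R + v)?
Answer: -3388/71 ≈ -47.718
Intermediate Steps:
v = -39/4 (v = 9*(3/(-4) - 1/3) = 9*(3*(-¼) - 1*⅓) = 9*(-¾ - ⅓) = 9*(-13/12) = -39/4 ≈ -9.7500)
T(E, R) = 2*E/(-39/4 + R) (T(E, R) = (E + E)/(R - 39/4) = (2*E)/(-39/4 + R) = 2*E/(-39/4 + R))
u(X, m) = 4 (u(X, m) = (-2)² = 4)
(u(5, 11) + T(-3, -8))*(-11) = (4 + 8*(-3)/(-39 + 4*(-8)))*(-11) = (4 + 8*(-3)/(-39 - 32))*(-11) = (4 + 8*(-3)/(-71))*(-11) = (4 + 8*(-3)*(-1/71))*(-11) = (4 + 24/71)*(-11) = (308/71)*(-11) = -3388/71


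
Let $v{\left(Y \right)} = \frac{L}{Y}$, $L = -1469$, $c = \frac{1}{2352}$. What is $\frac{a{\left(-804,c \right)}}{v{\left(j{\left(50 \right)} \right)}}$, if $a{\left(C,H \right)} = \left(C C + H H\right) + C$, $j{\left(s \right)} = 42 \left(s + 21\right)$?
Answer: $- \frac{253573915972679}{193484928} \approx -1.3106 \cdot 10^{6}$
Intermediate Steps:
$j{\left(s \right)} = 882 + 42 s$ ($j{\left(s \right)} = 42 \left(21 + s\right) = 882 + 42 s$)
$c = \frac{1}{2352} \approx 0.00042517$
$a{\left(C,H \right)} = C + C^{2} + H^{2}$ ($a{\left(C,H \right)} = \left(C^{2} + H^{2}\right) + C = C + C^{2} + H^{2}$)
$v{\left(Y \right)} = - \frac{1469}{Y}$
$\frac{a{\left(-804,c \right)}}{v{\left(j{\left(50 \right)} \right)}} = \frac{-804 + \left(-804\right)^{2} + \left(\frac{1}{2352}\right)^{2}}{\left(-1469\right) \frac{1}{882 + 42 \cdot 50}} = \frac{-804 + 646416 + \frac{1}{5531904}}{\left(-1469\right) \frac{1}{882 + 2100}} = \frac{3571463605249}{5531904 \left(- \frac{1469}{2982}\right)} = \frac{3571463605249}{5531904} \left(- \frac{2982}{1469}\right) = - \frac{253573915972679}{193484928}$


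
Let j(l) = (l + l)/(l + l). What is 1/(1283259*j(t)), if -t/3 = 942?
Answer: 1/1283259 ≈ 7.7927e-7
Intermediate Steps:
t = -2826 (t = -3*942 = -2826)
j(l) = 1 (j(l) = (2*l)/((2*l)) = (2*l)*(1/(2*l)) = 1)
1/(1283259*j(t)) = 1/(1283259*1) = (1/1283259)*1 = 1/1283259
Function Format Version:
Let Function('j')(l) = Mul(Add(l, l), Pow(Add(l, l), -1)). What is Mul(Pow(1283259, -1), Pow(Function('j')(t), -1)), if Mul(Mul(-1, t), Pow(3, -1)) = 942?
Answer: Rational(1, 1283259) ≈ 7.7927e-7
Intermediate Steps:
t = -2826 (t = Mul(-3, 942) = -2826)
Function('j')(l) = 1 (Function('j')(l) = Mul(Mul(2, l), Pow(Mul(2, l), -1)) = Mul(Mul(2, l), Mul(Rational(1, 2), Pow(l, -1))) = 1)
Mul(Pow(1283259, -1), Pow(Function('j')(t), -1)) = Mul(Pow(1283259, -1), Pow(1, -1)) = Mul(Rational(1, 1283259), 1) = Rational(1, 1283259)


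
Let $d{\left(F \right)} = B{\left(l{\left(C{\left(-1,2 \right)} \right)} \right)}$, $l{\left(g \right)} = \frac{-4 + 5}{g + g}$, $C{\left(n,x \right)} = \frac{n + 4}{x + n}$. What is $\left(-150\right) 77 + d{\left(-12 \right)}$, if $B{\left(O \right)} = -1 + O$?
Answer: $- \frac{69305}{6} \approx -11551.0$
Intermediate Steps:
$C{\left(n,x \right)} = \frac{4 + n}{n + x}$
$l{\left(g \right)} = \frac{1}{2 g}$ ($l{\left(g \right)} = 1 \frac{1}{2 g} = \frac{1}{2 g}$)
$d{\left(F \right)} = - \frac{5}{6}$ ($d{\left(F \right)} = -1 + \frac{1}{2 \frac{4 - 1}{-1 + 2}} = -1 + \frac{1}{2 \cdot 1^{-1} \cdot 3} = -1 + \frac{1}{2 \cdot 1 \cdot 3} = -1 + \frac{1}{2 \cdot 3} = -1 + \frac{1}{2} \cdot \frac{1}{3} = -1 + \frac{1}{6} = - \frac{5}{6}$)
$\left(-150\right) 77 + d{\left(-12 \right)} = \left(-150\right) 77 - \frac{5}{6} = -11550 - \frac{5}{6} = - \frac{69305}{6}$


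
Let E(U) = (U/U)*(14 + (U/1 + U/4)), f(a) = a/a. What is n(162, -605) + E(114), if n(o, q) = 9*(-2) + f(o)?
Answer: 279/2 ≈ 139.50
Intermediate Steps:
f(a) = 1
n(o, q) = -17 (n(o, q) = 9*(-2) + 1 = -18 + 1 = -17)
E(U) = 14 + 5*U/4 (E(U) = 1*(14 + (U*1 + U*(¼))) = 1*(14 + (U + U/4)) = 1*(14 + 5*U/4) = 14 + 5*U/4)
n(162, -605) + E(114) = -17 + (14 + (5/4)*114) = -17 + (14 + 285/2) = -17 + 313/2 = 279/2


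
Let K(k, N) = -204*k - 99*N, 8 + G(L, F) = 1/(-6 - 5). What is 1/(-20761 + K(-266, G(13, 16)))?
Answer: 1/34304 ≈ 2.9151e-5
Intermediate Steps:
G(L, F) = -89/11 (G(L, F) = -8 + 1/(-6 - 5) = -8 + 1/(-11) = -8 - 1/11 = -89/11)
1/(-20761 + K(-266, G(13, 16))) = 1/(-20761 + (-204*(-266) - 99*(-89/11))) = 1/(-20761 + (54264 + 801)) = 1/(-20761 + 55065) = 1/34304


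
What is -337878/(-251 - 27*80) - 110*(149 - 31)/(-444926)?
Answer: 75181000904/536358293 ≈ 140.17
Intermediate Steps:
-337878/(-251 - 27*80) - 110*(149 - 31)/(-444926) = -337878/(-251 - 2160) - 110*118*(-1/444926) = -337878/(-2411) - 12980*(-1/444926) = -337878*(-1/2411) + 6490/222463 = 337878/2411 + 6490/222463 = 75181000904/536358293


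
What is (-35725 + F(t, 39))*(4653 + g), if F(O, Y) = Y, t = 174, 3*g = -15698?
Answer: 62057954/3 ≈ 2.0686e+7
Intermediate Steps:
g = -15698/3 (g = (1/3)*(-15698) = -15698/3 ≈ -5232.7)
(-35725 + F(t, 39))*(4653 + g) = (-35725 + 39)*(4653 - 15698/3) = -35686*(-1739/3) = 62057954/3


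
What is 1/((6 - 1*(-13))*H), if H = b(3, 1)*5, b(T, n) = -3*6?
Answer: -1/1710 ≈ -0.00058480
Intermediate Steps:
b(T, n) = -18
H = -90 (H = -18*5 = -90)
1/((6 - 1*(-13))*H) = 1/((6 - 1*(-13))*(-90)) = 1/((6 + 13)*(-90)) = 1/(19*(-90)) = 1/(-1710) = -1/1710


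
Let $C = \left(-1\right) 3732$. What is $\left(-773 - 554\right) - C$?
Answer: $2405$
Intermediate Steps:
$C = -3732$
$\left(-773 - 554\right) - C = \left(-773 - 554\right) - -3732 = \left(-773 - 554\right) + 3732 = -1327 + 3732 = 2405$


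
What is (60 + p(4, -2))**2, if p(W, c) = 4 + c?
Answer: 3844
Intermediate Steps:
(60 + p(4, -2))**2 = (60 + (4 - 2))**2 = (60 + 2)**2 = 62**2 = 3844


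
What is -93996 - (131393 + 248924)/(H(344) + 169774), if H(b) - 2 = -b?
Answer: -15926310589/169432 ≈ -93998.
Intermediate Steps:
H(b) = 2 - b
-93996 - (131393 + 248924)/(H(344) + 169774) = -93996 - (131393 + 248924)/((2 - 1*344) + 169774) = -93996 - 380317/((2 - 344) + 169774) = -93996 - 380317/(-342 + 169774) = -93996 - 380317/169432 = -15926310589/169432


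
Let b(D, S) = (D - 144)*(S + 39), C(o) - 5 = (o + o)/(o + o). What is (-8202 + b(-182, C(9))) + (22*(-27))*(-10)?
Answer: -16932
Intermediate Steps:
C(o) = 6 (C(o) = 5 + (o + o)/(o + o) = 5 + (2*o)/((2*o)) = 5 + (2*o)*(1/(2*o)) = 5 + 1 = 6)
b(D, S) = (-144 + D)*(39 + S)
(-8202 + b(-182, C(9))) + (22*(-27))*(-10) = (-8202 + (-5616 - 144*6 + 39*(-182) - 182*6)) + (22*(-27))*(-10) = (-8202 + (-5616 - 864 - 7098 - 1092)) - 594*(-10) = (-8202 - 14670) + 5940 = -22872 + 5940 = -16932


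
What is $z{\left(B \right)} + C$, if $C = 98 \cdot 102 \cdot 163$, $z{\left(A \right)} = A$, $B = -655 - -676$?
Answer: $1629369$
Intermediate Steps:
$B = 21$ ($B = -655 + 676 = 21$)
$C = 1629348$ ($C = 9996 \cdot 163 = 1629348$)
$z{\left(B \right)} + C = 21 + 1629348 = 1629369$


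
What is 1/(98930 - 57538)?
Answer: 1/41392 ≈ 2.4159e-5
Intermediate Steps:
1/(98930 - 57538) = 1/41392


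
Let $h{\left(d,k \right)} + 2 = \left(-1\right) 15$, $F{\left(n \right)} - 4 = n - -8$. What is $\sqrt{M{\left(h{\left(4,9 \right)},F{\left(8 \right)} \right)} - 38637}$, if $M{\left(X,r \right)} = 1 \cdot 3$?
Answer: $i \sqrt{38634} \approx 196.56 i$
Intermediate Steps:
$F{\left(n \right)} = 12 + n$ ($F{\left(n \right)} = 4 + \left(n - -8\right) = 4 + \left(n + 8\right) = 4 + \left(8 + n\right) = 12 + n$)
$h{\left(d,k \right)} = -17$ ($h{\left(d,k \right)} = -2 - 15 = -17$)
$M{\left(X,r \right)} = 3$
$\sqrt{M{\left(h{\left(4,9 \right)},F{\left(8 \right)} \right)} - 38637} = \sqrt{3 - 38637} = \sqrt{-38634} = i \sqrt{38634}$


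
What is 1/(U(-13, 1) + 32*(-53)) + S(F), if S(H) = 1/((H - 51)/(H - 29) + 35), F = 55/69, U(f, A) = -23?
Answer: 545600/20505951 ≈ 0.026607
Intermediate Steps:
F = 55/69 (F = 55*(1/69) = 55/69 ≈ 0.79710)
S(H) = 1/(35 + (-51 + H)/(-29 + H)) (S(H) = 1/((-51 + H)/(-29 + H) + 35) = 1/(35 + (-51 + H)/(-29 + H)))
1/(U(-13, 1) + 32*(-53)) + S(F) = 1/(-23 + 32*(-53)) + (-29 + 55/69)/(2*(-533 + 18*(55/69))) = 1/(-23 - 1696) + (½)*(-1946/69)/(-533 + 330/23) = 1/(-1719) + (½)*(-1946/69)/(-11929/23) = -1/1719 + (½)*(-23/11929)*(-1946/69) = -1/1719 + 973/35787 = 545600/20505951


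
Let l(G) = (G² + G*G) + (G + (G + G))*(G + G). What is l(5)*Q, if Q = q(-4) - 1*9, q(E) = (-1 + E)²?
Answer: 3200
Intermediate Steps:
l(G) = 8*G² (l(G) = (G² + G²) + (G + 2*G)*(2*G) = 2*G² + (3*G)*(2*G) = 2*G² + 6*G² = 8*G²)
Q = 16 (Q = (-1 - 4)² - 1*9 = (-5)² - 9 = 25 - 9 = 16)
l(5)*Q = (8*5²)*16 = (8*25)*16 = 200*16 = 3200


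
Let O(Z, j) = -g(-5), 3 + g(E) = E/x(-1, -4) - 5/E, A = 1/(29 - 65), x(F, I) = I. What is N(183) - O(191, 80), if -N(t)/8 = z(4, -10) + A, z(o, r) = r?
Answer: 2861/36 ≈ 79.472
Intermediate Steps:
A = -1/36 (A = 1/(-36) = -1/36 ≈ -0.027778)
g(E) = -3 - 5/E - E/4 (g(E) = -3 + (E/(-4) - 5/E) = -3 + (E*(-¼) - 5/E) = -3 + (-E/4 - 5/E) = -3 + (-5/E - E/4) = -3 - 5/E - E/4)
O(Z, j) = ¾ (O(Z, j) = -(-3 - 5/(-5) - ¼*(-5)) = -(-3 - 5*(-⅕) + 5/4) = -(-3 + 1 + 5/4) = -1*(-¾) = ¾)
N(t) = 722/9 (N(t) = -8*(-10 - 1/36) = -8*(-361/36) = 722/9)
N(183) - O(191, 80) = 722/9 - 1*¾ = 722/9 - ¾ = 2861/36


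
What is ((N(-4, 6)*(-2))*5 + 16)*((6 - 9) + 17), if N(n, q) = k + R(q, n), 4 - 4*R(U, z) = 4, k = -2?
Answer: 504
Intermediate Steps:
R(U, z) = 0 (R(U, z) = 1 - 1/4*4 = 1 - 1 = 0)
N(n, q) = -2 (N(n, q) = -2 + 0 = -2)
((N(-4, 6)*(-2))*5 + 16)*((6 - 9) + 17) = (-2*(-2)*5 + 16)*((6 - 9) + 17) = (4*5 + 16)*(-3 + 17) = (20 + 16)*14 = 36*14 = 504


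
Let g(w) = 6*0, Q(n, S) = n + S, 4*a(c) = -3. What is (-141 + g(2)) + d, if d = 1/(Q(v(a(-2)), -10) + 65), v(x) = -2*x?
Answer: -15931/113 ≈ -140.98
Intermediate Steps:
a(c) = -¾ (a(c) = (¼)*(-3) = -¾)
Q(n, S) = S + n
g(w) = 0
d = 2/113 (d = 1/((-10 - 2*(-¾)) + 65) = 1/((-10 + 3/2) + 65) = 1/(-17/2 + 65) = 1/(113/2) = 2/113 ≈ 0.017699)
(-141 + g(2)) + d = (-141 + 0) + 2/113 = -141 + 2/113 = -15931/113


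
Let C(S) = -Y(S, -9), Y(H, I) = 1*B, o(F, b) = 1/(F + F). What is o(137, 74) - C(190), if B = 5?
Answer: 1371/274 ≈ 5.0036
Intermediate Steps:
o(F, b) = 1/(2*F)
Y(H, I) = 5 (Y(H, I) = 1*5 = 5)
C(S) = -5 (C(S) = -1*5 = -5)
o(137, 74) - C(190) = (½)/137 - 1*(-5) = (½)*(1/137) + 5 = 1/274 + 5 = 1371/274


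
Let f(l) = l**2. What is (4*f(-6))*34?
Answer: 4896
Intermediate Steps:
(4*f(-6))*34 = (4*(-6)**2)*34 = (4*36)*34 = 144*34 = 4896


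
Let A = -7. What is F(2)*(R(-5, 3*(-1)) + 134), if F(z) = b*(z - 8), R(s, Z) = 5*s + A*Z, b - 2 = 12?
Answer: -10920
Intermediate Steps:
b = 14 (b = 2 + 12 = 14)
R(s, Z) = -7*Z + 5*s (R(s, Z) = 5*s - 7*Z = -7*Z + 5*s)
F(z) = -112 + 14*z (F(z) = 14*(z - 8) = 14*(-8 + z) = -112 + 14*z)
F(2)*(R(-5, 3*(-1)) + 134) = (-112 + 14*2)*((-21*(-1) + 5*(-5)) + 134) = (-112 + 28)*((-7*(-3) - 25) + 134) = -84*((21 - 25) + 134) = -84*(-4 + 134) = -84*130 = -10920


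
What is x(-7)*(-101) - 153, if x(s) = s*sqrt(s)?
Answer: -153 + 707*I*sqrt(7) ≈ -153.0 + 1870.5*I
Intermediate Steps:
x(s) = s**(3/2)
x(-7)*(-101) - 153 = (-7)**(3/2)*(-101) - 153 = -7*I*sqrt(7)*(-101) - 153 = 707*I*sqrt(7) - 153 = -153 + 707*I*sqrt(7)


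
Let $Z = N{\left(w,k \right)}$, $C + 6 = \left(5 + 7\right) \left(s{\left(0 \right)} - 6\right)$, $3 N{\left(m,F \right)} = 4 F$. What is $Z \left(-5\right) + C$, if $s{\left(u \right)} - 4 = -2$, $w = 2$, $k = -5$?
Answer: $- \frac{62}{3} \approx -20.667$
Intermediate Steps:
$s{\left(u \right)} = 2$ ($s{\left(u \right)} = 4 - 2 = 2$)
$N{\left(m,F \right)} = \frac{4 F}{3}$
$C = -54$ ($C = -6 + \left(5 + 7\right) \left(2 - 6\right) = -6 + 12 \left(-4\right) = -6 - 48 = -54$)
$Z = - \frac{20}{3}$ ($Z = \frac{4}{3} \left(-5\right) = - \frac{20}{3} \approx -6.6667$)
$Z \left(-5\right) + C = \left(- \frac{20}{3}\right) \left(-5\right) - 54 = \frac{100}{3} - 54 = - \frac{62}{3}$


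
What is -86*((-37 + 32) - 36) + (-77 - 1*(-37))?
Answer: 3486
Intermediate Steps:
-86*((-37 + 32) - 36) + (-77 - 1*(-37)) = -86*(-5 - 36) + (-77 + 37) = -86*(-41) - 40 = 3526 - 40 = 3486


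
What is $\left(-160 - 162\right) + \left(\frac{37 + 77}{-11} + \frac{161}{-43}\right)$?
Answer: $- \frac{158979}{473} \approx -336.11$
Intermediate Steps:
$\left(-160 - 162\right) + \left(\frac{37 + 77}{-11} + \frac{161}{-43}\right) = -322 + \left(114 \left(- \frac{1}{11}\right) + 161 \left(- \frac{1}{43}\right)\right) = -322 - \frac{6673}{473} = - \frac{158979}{473}$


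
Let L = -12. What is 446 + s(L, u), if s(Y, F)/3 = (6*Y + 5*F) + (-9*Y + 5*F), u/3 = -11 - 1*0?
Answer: -436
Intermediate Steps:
u = -33 (u = 3*(-11 - 1*0) = 3*(-11 + 0) = 3*(-11) = -33)
s(Y, F) = -9*Y + 30*F (s(Y, F) = 3*((6*Y + 5*F) + (-9*Y + 5*F)) = 3*((5*F + 6*Y) + (-9*Y + 5*F)) = 3*(-3*Y + 10*F) = -9*Y + 30*F)
446 + s(L, u) = 446 + (-9*(-12) + 30*(-33)) = 446 + (108 - 990) = 446 - 882 = -436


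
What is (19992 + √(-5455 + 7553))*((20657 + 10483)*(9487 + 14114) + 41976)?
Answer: 14693662503072 + 734977116*√2098 ≈ 1.4727e+13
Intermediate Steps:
(19992 + √(-5455 + 7553))*((20657 + 10483)*(9487 + 14114) + 41976) = (19992 + √2098)*(31140*23601 + 41976) = (19992 + √2098)*(734935140 + 41976) = (19992 + √2098)*734977116 = 14693662503072 + 734977116*√2098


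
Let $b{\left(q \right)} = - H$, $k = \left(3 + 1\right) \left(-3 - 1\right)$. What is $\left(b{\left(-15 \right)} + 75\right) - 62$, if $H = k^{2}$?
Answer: $-243$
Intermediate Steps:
$k = -16$ ($k = 4 \left(-4\right) = -16$)
$H = 256$ ($H = \left(-16\right)^{2} = 256$)
$b{\left(q \right)} = -256$ ($b{\left(q \right)} = \left(-1\right) 256 = -256$)
$\left(b{\left(-15 \right)} + 75\right) - 62 = \left(-256 + 75\right) - 62 = -181 - 62 = -243$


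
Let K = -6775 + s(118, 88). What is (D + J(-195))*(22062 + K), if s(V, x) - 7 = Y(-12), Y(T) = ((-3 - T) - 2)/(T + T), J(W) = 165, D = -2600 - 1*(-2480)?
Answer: 5505735/8 ≈ 6.8822e+5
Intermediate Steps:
D = -120 (D = -2600 + 2480 = -120)
Y(T) = (-5 - T)/(2*T) (Y(T) = (-5 - T)/((2*T)) = (-5 - T)*(1/(2*T)) = (-5 - T)/(2*T))
s(V, x) = 161/24 (s(V, x) = 7 + (1/2)*(-5 - 1*(-12))/(-12) = 7 + (1/2)*(-1/12)*(-5 + 12) = 7 + (1/2)*(-1/12)*7 = 7 - 7/24 = 161/24)
K = -162439/24 (K = -6775 + 161/24 = -162439/24 ≈ -6768.3)
(D + J(-195))*(22062 + K) = (-120 + 165)*(22062 - 162439/24) = 45*(367049/24) = 5505735/8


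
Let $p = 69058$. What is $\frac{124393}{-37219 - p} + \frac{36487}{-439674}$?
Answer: $- \frac{58570096781}{46727233698} \approx -1.2534$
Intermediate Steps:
$\frac{124393}{-37219 - p} + \frac{36487}{-439674} = \frac{124393}{-37219 - 69058} + \frac{36487}{-439674} = \frac{124393}{-37219 - 69058} + 36487 \left(- \frac{1}{439674}\right) = \frac{124393}{-106277} - \frac{36487}{439674} = 124393 \left(- \frac{1}{106277}\right) - \frac{36487}{439674} = - \frac{124393}{106277} - \frac{36487}{439674} = - \frac{58570096781}{46727233698}$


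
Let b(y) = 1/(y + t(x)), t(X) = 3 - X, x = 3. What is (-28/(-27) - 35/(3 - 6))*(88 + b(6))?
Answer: 181447/162 ≈ 1120.0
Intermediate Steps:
b(y) = 1/y (b(y) = 1/(y + (3 - 1*3)) = 1/(y + (3 - 3)) = 1/(y + 0) = 1/y)
(-28/(-27) - 35/(3 - 6))*(88 + b(6)) = (-28/(-27) - 35/(3 - 6))*(88 + 1/6) = (-28*(-1/27) - 35/(-3))*(88 + 1/6) = (28/27 - 35*(-1/3))*(529/6) = (28/27 + 35/3)*(529/6) = (343/27)*(529/6) = 181447/162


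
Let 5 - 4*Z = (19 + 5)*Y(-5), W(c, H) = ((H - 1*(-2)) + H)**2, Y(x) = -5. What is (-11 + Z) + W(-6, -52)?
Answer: 41697/4 ≈ 10424.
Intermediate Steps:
W(c, H) = (2 + 2*H)**2 (W(c, H) = ((H + 2) + H)**2 = ((2 + H) + H)**2 = (2 + 2*H)**2)
Z = 125/4 (Z = 5/4 - (19 + 5)*(-5)/4 = 5/4 - 6*(-5) = 5/4 - 1/4*(-120) = 5/4 + 30 = 125/4 ≈ 31.250)
(-11 + Z) + W(-6, -52) = (-11 + 125/4) + 4*(1 - 52)**2 = 81/4 + 4*(-51)**2 = 81/4 + 4*2601 = 81/4 + 10404 = 41697/4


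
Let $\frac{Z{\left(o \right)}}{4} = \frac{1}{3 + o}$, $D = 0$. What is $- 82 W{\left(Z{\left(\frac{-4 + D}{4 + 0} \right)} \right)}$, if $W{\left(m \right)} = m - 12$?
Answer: $820$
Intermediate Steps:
$Z{\left(o \right)} = \frac{4}{3 + o}$
$W{\left(m \right)} = -12 + m$ ($W{\left(m \right)} = m - 12 = -12 + m$)
$- 82 W{\left(Z{\left(\frac{-4 + D}{4 + 0} \right)} \right)} = - 82 \left(-12 + \frac{4}{3 + \frac{-4 + 0}{4 + 0}}\right) = - 82 \left(-12 + \frac{4}{3 - \frac{4}{4}}\right) = - 82 \left(-12 + \frac{4}{3 - 1}\right) = - 82 \left(-12 + \frac{4}{2}\right) = - 82 \left(-12 + 4 \cdot \frac{1}{2}\right) = - 82 \left(-12 + 2\right) = \left(-82\right) \left(-10\right) = 820$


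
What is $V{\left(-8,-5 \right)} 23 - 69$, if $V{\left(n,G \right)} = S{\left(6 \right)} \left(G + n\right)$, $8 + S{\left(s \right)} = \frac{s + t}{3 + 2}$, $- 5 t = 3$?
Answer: $\frac{50002}{25} \approx 2000.1$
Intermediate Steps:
$t = - \frac{3}{5}$ ($t = \left(- \frac{1}{5}\right) 3 = - \frac{3}{5} \approx -0.6$)
$S{\left(s \right)} = - \frac{203}{25} + \frac{s}{5}$ ($S{\left(s \right)} = -8 + \frac{s - \frac{3}{5}}{3 + 2} = -8 + \frac{- \frac{3}{5} + s}{5} = -8 + \left(- \frac{3}{5} + s\right) \frac{1}{5} = -8 + \left(- \frac{3}{25} + \frac{s}{5}\right) = - \frac{203}{25} + \frac{s}{5}$)
$V{\left(n,G \right)} = - \frac{173 G}{25} - \frac{173 n}{25}$ ($V{\left(n,G \right)} = \left(- \frac{203}{25} + \frac{1}{5} \cdot 6\right) \left(G + n\right) = \left(- \frac{203}{25} + \frac{6}{5}\right) \left(G + n\right) = - \frac{173 \left(G + n\right)}{25} = - \frac{173 G}{25} - \frac{173 n}{25}$)
$V{\left(-8,-5 \right)} 23 - 69 = \left(\left(- \frac{173}{25}\right) \left(-5\right) - - \frac{1384}{25}\right) 23 - 69 = \left(\frac{173}{5} + \frac{1384}{25}\right) 23 - 69 = \frac{2249}{25} \cdot 23 - 69 = \frac{51727}{25} - 69 = \frac{50002}{25}$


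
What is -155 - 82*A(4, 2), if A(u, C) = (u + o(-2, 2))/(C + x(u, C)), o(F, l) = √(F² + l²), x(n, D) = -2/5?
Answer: -360 - 205*√2/2 ≈ -504.96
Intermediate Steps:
x(n, D) = -⅖ (x(n, D) = -2*⅕ = -⅖)
A(u, C) = (u + 2*√2)/(-⅖ + C) (A(u, C) = (u + √((-2)² + 2²))/(C - ⅖) = (u + √(4 + 4))/(-⅖ + C) = (u + √8)/(-⅖ + C) = (u + 2*√2)/(-⅖ + C))
-155 - 82*A(4, 2) = -155 - 410*(4 + 2*√2)/(-2 + 5*2) = -155 - 410*(4 + 2*√2)/(-2 + 10) = -155 - 410*(4 + 2*√2)/8 = -155 - 82*(5/2 + 5*√2/4) = -155 + (-205 - 205*√2/2) = -360 - 205*√2/2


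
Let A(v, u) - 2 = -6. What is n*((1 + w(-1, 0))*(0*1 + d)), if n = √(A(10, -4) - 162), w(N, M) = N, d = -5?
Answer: 0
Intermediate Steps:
A(v, u) = -4 (A(v, u) = 2 - 6 = -4)
n = I*√166 (n = √(-4 - 162) = √(-166) = I*√166 ≈ 12.884*I)
n*((1 + w(-1, 0))*(0*1 + d)) = (I*√166)*((1 - 1)*(0*1 - 5)) = (I*√166)*(0*(0 - 5)) = (I*√166)*(0*(-5)) = (I*√166)*0 = 0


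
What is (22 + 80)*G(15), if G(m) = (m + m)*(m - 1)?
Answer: 42840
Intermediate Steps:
G(m) = 2*m*(-1 + m) (G(m) = (2*m)*(-1 + m) = 2*m*(-1 + m))
(22 + 80)*G(15) = (22 + 80)*(2*15*(-1 + 15)) = 102*(2*15*14) = 102*420 = 42840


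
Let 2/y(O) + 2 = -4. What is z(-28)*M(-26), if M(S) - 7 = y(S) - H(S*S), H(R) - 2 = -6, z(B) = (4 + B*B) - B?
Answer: 8704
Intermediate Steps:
y(O) = -1/3 (y(O) = 2/(-2 - 4) = 2/(-6) = 2*(-1/6) = -1/3)
z(B) = 4 + B**2 - B (z(B) = (4 + B**2) - B = 4 + B**2 - B)
H(R) = -4 (H(R) = 2 - 6 = -4)
M(S) = 32/3 (M(S) = 7 + (-1/3 - 1*(-4)) = 7 + (-1/3 + 4) = 7 + 11/3 = 32/3)
z(-28)*M(-26) = (4 + (-28)**2 - 1*(-28))*(32/3) = (4 + 784 + 28)*(32/3) = 816*(32/3) = 8704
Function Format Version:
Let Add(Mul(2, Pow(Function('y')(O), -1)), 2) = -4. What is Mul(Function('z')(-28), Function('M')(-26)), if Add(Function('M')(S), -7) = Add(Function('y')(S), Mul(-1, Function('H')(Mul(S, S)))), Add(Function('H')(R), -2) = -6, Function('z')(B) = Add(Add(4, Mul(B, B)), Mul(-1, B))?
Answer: 8704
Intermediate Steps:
Function('y')(O) = Rational(-1, 3) (Function('y')(O) = Mul(2, Pow(Add(-2, -4), -1)) = Mul(2, Pow(-6, -1)) = Mul(2, Rational(-1, 6)) = Rational(-1, 3))
Function('z')(B) = Add(4, Pow(B, 2), Mul(-1, B)) (Function('z')(B) = Add(Add(4, Pow(B, 2)), Mul(-1, B)) = Add(4, Pow(B, 2), Mul(-1, B)))
Function('H')(R) = -4 (Function('H')(R) = Add(2, -6) = -4)
Function('M')(S) = Rational(32, 3) (Function('M')(S) = Add(7, Add(Rational(-1, 3), Mul(-1, -4))) = Add(7, Add(Rational(-1, 3), 4)) = Add(7, Rational(11, 3)) = Rational(32, 3))
Mul(Function('z')(-28), Function('M')(-26)) = Mul(Add(4, Pow(-28, 2), Mul(-1, -28)), Rational(32, 3)) = Mul(Add(4, 784, 28), Rational(32, 3)) = Mul(816, Rational(32, 3)) = 8704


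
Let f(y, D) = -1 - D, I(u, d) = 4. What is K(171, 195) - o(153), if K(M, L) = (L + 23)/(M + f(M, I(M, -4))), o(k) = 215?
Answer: -17736/83 ≈ -213.69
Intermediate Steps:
K(M, L) = (23 + L)/(-5 + M) (K(M, L) = (L + 23)/(M + (-1 - 1*4)) = (23 + L)/(M + (-1 - 4)) = (23 + L)/(M - 5) = (23 + L)/(-5 + M))
K(171, 195) - o(153) = (23 + 195)/(-5 + 171) - 1*215 = 218/166 - 215 = (1/166)*218 - 215 = 109/83 - 215 = -17736/83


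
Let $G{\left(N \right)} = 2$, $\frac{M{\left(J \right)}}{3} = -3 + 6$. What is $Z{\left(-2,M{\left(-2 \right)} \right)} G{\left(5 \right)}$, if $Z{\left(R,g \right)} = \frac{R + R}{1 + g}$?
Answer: $- \frac{4}{5} \approx -0.8$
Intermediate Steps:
$M{\left(J \right)} = 9$ ($M{\left(J \right)} = 3 \left(-3 + 6\right) = 3 \cdot 3 = 9$)
$Z{\left(R,g \right)} = \frac{2 R}{1 + g}$
$Z{\left(-2,M{\left(-2 \right)} \right)} G{\left(5 \right)} = 2 \left(-2\right) \frac{1}{1 + 9} \cdot 2 = 2 \left(-2\right) \frac{1}{10} \cdot 2 = \left(- \frac{2}{5}\right) 2 = - \frac{4}{5}$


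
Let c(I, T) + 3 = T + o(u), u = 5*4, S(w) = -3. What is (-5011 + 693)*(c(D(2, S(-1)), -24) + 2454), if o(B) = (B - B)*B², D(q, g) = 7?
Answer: -10479786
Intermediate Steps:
u = 20
o(B) = 0 (o(B) = 0*B² = 0)
c(I, T) = -3 + T (c(I, T) = -3 + (T + 0) = -3 + T)
(-5011 + 693)*(c(D(2, S(-1)), -24) + 2454) = (-5011 + 693)*((-3 - 24) + 2454) = -4318*(-27 + 2454) = -4318*2427 = -10479786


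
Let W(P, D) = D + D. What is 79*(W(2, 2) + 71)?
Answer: 5925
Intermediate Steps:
W(P, D) = 2*D
79*(W(2, 2) + 71) = 79*(2*2 + 71) = 79*(4 + 71) = 79*75 = 5925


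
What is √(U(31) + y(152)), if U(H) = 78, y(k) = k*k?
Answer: √23182 ≈ 152.26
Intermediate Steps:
y(k) = k²
√(U(31) + y(152)) = √(78 + 152²) = √(78 + 23104) = √23182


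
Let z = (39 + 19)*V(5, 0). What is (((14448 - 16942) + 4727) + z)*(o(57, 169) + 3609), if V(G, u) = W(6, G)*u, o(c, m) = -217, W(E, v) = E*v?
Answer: 7574336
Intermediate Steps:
V(G, u) = 6*G*u (V(G, u) = (6*G)*u = 6*G*u)
z = 0 (z = (39 + 19)*(6*5*0) = 58*0 = 0)
(((14448 - 16942) + 4727) + z)*(o(57, 169) + 3609) = (((14448 - 16942) + 4727) + 0)*(-217 + 3609) = ((-2494 + 4727) + 0)*3392 = (2233 + 0)*3392 = 2233*3392 = 7574336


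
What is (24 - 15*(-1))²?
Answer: 1521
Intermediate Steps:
(24 - 15*(-1))² = (24 + 15)² = 39² = 1521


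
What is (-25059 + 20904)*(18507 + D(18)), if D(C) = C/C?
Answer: -76900740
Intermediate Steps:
D(C) = 1
(-25059 + 20904)*(18507 + D(18)) = (-25059 + 20904)*(18507 + 1) = -4155*18508 = -76900740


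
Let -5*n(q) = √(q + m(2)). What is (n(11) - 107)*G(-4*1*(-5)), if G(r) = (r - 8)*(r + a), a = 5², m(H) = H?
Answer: -57780 - 108*√13 ≈ -58169.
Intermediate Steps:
a = 25
G(r) = (-8 + r)*(25 + r) (G(r) = (r - 8)*(r + 25) = (-8 + r)*(25 + r))
n(q) = -√(2 + q)/5 (n(q) = -√(q + 2)/5 = -√(2 + q)/5)
(n(11) - 107)*G(-4*1*(-5)) = (-√(2 + 11)/5 - 107)*(-200 + (-4*1*(-5))² + 17*(-4*1*(-5))) = (-√13/5 - 107)*(-200 + (-4*(-5))² + 17*(-4*(-5))) = (-107 - √13/5)*(-200 + 20² + 17*20) = (-107 - √13/5)*(-200 + 400 + 340) = (-107 - √13/5)*540 = -57780 - 108*√13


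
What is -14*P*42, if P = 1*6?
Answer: -3528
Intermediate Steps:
P = 6
-14*P*42 = -14*6*42 = -84*42 = -3528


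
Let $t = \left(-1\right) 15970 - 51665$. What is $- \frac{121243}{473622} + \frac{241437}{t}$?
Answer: $- \frac{13616682791}{3559269330} \approx -3.8257$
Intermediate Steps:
$t = -67635$ ($t = -15970 - 51665 = -67635$)
$- \frac{121243}{473622} + \frac{241437}{t} = - \frac{121243}{473622} + \frac{241437}{-67635} = \left(-121243\right) \frac{1}{473622} + 241437 \left(- \frac{1}{67635}\right) = - \frac{121243}{473622} - \frac{80479}{22545} = - \frac{13616682791}{3559269330}$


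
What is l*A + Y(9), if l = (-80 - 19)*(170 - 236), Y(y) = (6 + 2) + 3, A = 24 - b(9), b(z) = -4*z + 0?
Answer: 392051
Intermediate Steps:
b(z) = -4*z
A = 60 (A = 24 - (-4)*9 = 24 - 1*(-36) = 24 + 36 = 60)
Y(y) = 11 (Y(y) = 8 + 3 = 11)
l = 6534 (l = -99*(-66) = 6534)
l*A + Y(9) = 6534*60 + 11 = 392040 + 11 = 392051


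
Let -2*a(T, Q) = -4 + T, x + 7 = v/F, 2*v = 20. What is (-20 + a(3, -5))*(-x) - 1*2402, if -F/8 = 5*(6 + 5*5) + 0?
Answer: -629587/248 ≈ -2538.7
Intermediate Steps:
v = 10 (v = (½)*20 = 10)
F = -1240 (F = -8*(5*(6 + 5*5) + 0) = -8*(5*(6 + 25) + 0) = -8*(5*31 + 0) = -8*(155 + 0) = -8*155 = -1240)
x = -869/124 (x = -7 + 10/(-1240) = -7 + 10*(-1/1240) = -7 - 1/124 = -869/124 ≈ -7.0081)
a(T, Q) = 2 - T/2 (a(T, Q) = -(-4 + T)/2 = 2 - T/2)
(-20 + a(3, -5))*(-x) - 1*2402 = (-20 + (2 - ½*3))*(-1*(-869/124)) - 1*2402 = (-20 + (2 - 3/2))*(869/124) - 2402 = (-20 + ½)*(869/124) - 2402 = -39/2*869/124 - 2402 = -33891/248 - 2402 = -629587/248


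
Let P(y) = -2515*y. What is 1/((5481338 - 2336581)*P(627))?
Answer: -1/4958983037085 ≈ -2.0165e-13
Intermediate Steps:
1/((5481338 - 2336581)*P(627)) = 1/((5481338 - 2336581)*((-2515*627))) = 1/(3144757*(-1576905)) = (1/3144757)*(-1/1576905) = -1/4958983037085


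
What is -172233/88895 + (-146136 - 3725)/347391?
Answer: -73154087698/30881322945 ≈ -2.3689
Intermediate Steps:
-172233/88895 + (-146136 - 3725)/347391 = -172233*1/88895 - 149861*1/347391 = -172233/88895 - 149861/347391 = -73154087698/30881322945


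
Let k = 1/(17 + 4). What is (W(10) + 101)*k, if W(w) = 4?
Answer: 5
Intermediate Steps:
k = 1/21 ≈ 0.047619
(W(10) + 101)*k = (4 + 101)*(1/21) = 105*(1/21) = 5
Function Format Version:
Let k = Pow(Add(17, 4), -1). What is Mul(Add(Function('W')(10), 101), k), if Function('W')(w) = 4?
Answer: 5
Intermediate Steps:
k = Rational(1, 21) (k = Pow(21, -1) = Rational(1, 21) ≈ 0.047619)
Mul(Add(Function('W')(10), 101), k) = Mul(Add(4, 101), Rational(1, 21)) = Mul(105, Rational(1, 21)) = 5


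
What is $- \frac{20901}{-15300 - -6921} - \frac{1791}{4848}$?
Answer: $\frac{9591251}{4513488} \approx 2.125$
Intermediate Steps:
$- \frac{20901}{-15300 - -6921} - \frac{1791}{4848} = - \frac{20901}{-15300 + 6921} - \frac{597}{1616} = - \frac{20901}{-8379} - \frac{597}{1616} = \left(-20901\right) \left(- \frac{1}{8379}\right) - \frac{597}{1616} = \frac{6967}{2793} - \frac{597}{1616} = \frac{9591251}{4513488}$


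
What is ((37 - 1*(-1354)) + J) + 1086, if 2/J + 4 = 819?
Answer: 2018757/815 ≈ 2477.0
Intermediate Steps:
J = 2/815 (J = 2/(-4 + 819) = 2/815 ≈ 0.0024540)
((37 - 1*(-1354)) + J) + 1086 = ((37 - 1*(-1354)) + 2/815) + 1086 = ((37 + 1354) + 2/815) + 1086 = (1391 + 2/815) + 1086 = 1133667/815 + 1086 = 2018757/815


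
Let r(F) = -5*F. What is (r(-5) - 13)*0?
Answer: 0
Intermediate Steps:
(r(-5) - 13)*0 = (-5*(-5) - 13)*0 = (25 - 13)*0 = 12*0 = 0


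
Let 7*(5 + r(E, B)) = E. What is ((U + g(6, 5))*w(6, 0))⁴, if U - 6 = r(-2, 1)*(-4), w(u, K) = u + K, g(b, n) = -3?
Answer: 1057187014416/2401 ≈ 4.4031e+8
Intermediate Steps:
r(E, B) = -5 + E/7
w(u, K) = K + u
U = 190/7 (U = 6 + (-5 + (⅐)*(-2))*(-4) = 6 + (-5 - 2/7)*(-4) = 6 - 37/7*(-4) = 6 + 148/7 = 190/7 ≈ 27.143)
((U + g(6, 5))*w(6, 0))⁴ = ((190/7 - 3)*(0 + 6))⁴ = ((169/7)*6)⁴ = (1014/7)⁴ = 1057187014416/2401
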